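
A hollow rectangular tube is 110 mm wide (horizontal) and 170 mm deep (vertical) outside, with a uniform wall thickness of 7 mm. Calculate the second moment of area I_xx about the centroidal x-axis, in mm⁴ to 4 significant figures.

I_xx ≈ 1.466 × 10⁷ mm⁴

Treat the section as a set of non-overlapping primitives; coordinates are from the bounding-box lower-left.
Outer rectangle: 110 × 170, A = 18 700 mm², y = 85 mm, Ī = 45 035 833 mm⁴.
Inner void (subtracted): 96 × 156, A = 14 976 mm², y = 85 mm, Ī = 30 371 328 mm⁴.
By symmetry the centroid is at mid-height, ȳ = 85 mm.
All pieces are centred on the centroidal x-axis, so I = ΣĪ (holes subtracted) = 14 664 505 mm⁴.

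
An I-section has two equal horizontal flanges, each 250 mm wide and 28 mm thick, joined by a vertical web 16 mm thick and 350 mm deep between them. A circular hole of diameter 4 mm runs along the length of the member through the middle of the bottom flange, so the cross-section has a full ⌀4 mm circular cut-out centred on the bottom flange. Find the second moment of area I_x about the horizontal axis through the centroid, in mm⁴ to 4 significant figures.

I_x ≈ 5.577 × 10⁸ mm⁴

Split into non-overlapping primitives; take the origin at the lower-left of the bounding box.
Bottom flange: 250 × 28, A = 7 000 mm², y = 14 mm, Ī = 457 333 mm⁴.
Web: 16 × 350, A = 5 600 mm², y = 203 mm, Ī = 57 166 667 mm⁴.
Top flange: 250 × 28, A = 7 000 mm², y = 392 mm, Ī = 457 333 mm⁴.
Hole (subtracted): ⌀4, A = 12.5664 mm², y = 14 mm, Ī = 12.5664 mm⁴.
Centroid: ȳ = ΣA·y / ΣA = 203.121 mm.
Transfer each piece to the horizontal axis through the centroid using Ī + A·d² with d = y − 203.121:
  bottom flange: d = -189.121 mm → contributes +250 825 273 mm⁴
  web: d = -0.121253 mm → contributes +57 166 749 mm⁴
  top flange: d = 188.879 mm → contributes +250 183 600 mm⁴
  hole: d = -189.121 mm → contributes −449 472 mm⁴
Total I = 557 726 149 mm⁴.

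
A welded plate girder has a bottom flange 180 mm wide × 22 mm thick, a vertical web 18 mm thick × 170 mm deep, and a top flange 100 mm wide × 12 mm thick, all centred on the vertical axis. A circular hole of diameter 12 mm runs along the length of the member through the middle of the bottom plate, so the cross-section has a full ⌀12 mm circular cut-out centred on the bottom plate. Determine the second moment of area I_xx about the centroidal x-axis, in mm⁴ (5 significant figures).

I_xx ≈ 4.4588 × 10⁷ mm⁴

Decompose the section into non-overlapping parts with the origin at the bottom-left of its bounding rectangle.
Bottom plate: 180 × 22, A = 3 960 mm², y = 11 mm, Ī = 159 720 mm⁴.
Web plate: 18 × 170, A = 3 060 mm², y = 107 mm, Ī = 7 369 500 mm⁴.
Top plate: 100 × 12, A = 1 200 mm², y = 198 mm, Ī = 14 400 mm⁴.
Hole (subtracted): ⌀12, A = 113.0973 mm², y = 11 mm, Ī = 1017.876 mm⁴.
Centroid: ȳ = ΣA·y / ΣA = 74.9159 mm.
Transfer each piece to the centroidal x-axis using Ī + A·d² with d = y − 74.9159:
  bottom plate: d = -63.9159 mm → contributes +16 337 281 mm⁴
  web plate: d = 32.0841 mm → contributes +10 519 431 mm⁴
  top plate: d = 123.0841 mm → contributes +18 194 034 mm⁴
  hole: d = -63.9159 mm → contributes −463047.9 mm⁴
Total I = 44 587 698 mm⁴.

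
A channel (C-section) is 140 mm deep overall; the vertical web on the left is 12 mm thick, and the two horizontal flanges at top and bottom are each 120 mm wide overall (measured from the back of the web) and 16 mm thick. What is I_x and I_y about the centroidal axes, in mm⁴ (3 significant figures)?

I_x ≈ 1.61 × 10⁷ mm⁴, I_y ≈ 7.45 × 10⁶ mm⁴

Treat the section as a set of non-overlapping primitives; coordinates are from the bounding-box lower-left.
Web: 12 × 140, A = 1 680 mm², y = 70 mm, Ī = 2 744 000 mm⁴.
Top flange (beyond web): 108 × 16, A = 1 728 mm², y = 132 mm, Ī = 36 864 mm⁴.
Bottom flange (beyond web): 108 × 16, A = 1 728 mm², y = 8 mm, Ī = 36 864 mm⁴.
By symmetry the centroid is at mid-height, ȳ = 70 mm.
Transfer each piece to the centroidal x-axis using Ī + A·d² with d = y − 70:
  web: d = 0 mm → contributes +2 744 000 mm⁴
  top flange (beyond web): d = 62 mm → contributes +6 679 296 mm⁴
  bottom flange (beyond web): d = -62 mm → contributes +6 679 296 mm⁴
Total I = 16 102 592 mm⁴.
For the y-axis: x̄ = 46.374 mm.
Repeating about the centroidal y-axis gives I_y = 7 449 074 mm⁴.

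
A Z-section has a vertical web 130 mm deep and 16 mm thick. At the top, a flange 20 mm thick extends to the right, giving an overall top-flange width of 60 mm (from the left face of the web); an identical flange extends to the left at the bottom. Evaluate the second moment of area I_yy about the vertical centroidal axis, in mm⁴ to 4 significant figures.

I_yy ≈ 1.912 × 10⁶ mm⁴

Split into non-overlapping primitives; take the origin at the lower-left of the bounding box.
Web: 16 × 130, A = 2 080 mm², x = 52 mm, Ī = 44373.3 mm⁴.
Top flange (beyond web): 44 × 20, A = 880 mm², x = 82 mm, Ī = 141 973 mm⁴.
Bottom flange (beyond web): 44 × 20, A = 880 mm², x = 22 mm, Ī = 141 973 mm⁴.
Centroid: x̄ = ΣA·x / ΣA = 52 mm.
Transfer each piece to the vertical centroidal axis using Ī + A·d² with d = x − 52:
  web: d = 0 mm → contributes +44373.3 mm⁴
  top flange (beyond web): d = 30 mm → contributes +933 973 mm⁴
  bottom flange (beyond web): d = -30 mm → contributes +933 973 mm⁴
Total I = 1 912 320 mm⁴.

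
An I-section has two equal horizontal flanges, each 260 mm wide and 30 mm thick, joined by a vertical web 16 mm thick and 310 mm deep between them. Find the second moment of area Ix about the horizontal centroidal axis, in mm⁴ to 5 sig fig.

Ix ≈ 4.9173 × 10⁸ mm⁴

Break the section into simple shapes (no overlaps), measuring from the bottom-left corner of the bounding box.
Bottom flange: 260 × 30, A = 7 800 mm², y = 15 mm, Ī = 585 000 mm⁴.
Web: 16 × 310, A = 4 960 mm², y = 185 mm, Ī = 39 721 333 mm⁴.
Top flange: 260 × 30, A = 7 800 mm², y = 355 mm, Ī = 585 000 mm⁴.
By symmetry the centroid is at mid-height, ȳ = 185 mm.
Transfer each piece to the horizontal centroidal axis using Ī + A·d² with d = y − 185:
  bottom flange: d = -170 mm → contributes +226 005 000 mm⁴
  web: d = 0 mm → contributes +39 721 333 mm⁴
  top flange: d = 170 mm → contributes +226 005 000 mm⁴
Total I = 491 731 333 mm⁴.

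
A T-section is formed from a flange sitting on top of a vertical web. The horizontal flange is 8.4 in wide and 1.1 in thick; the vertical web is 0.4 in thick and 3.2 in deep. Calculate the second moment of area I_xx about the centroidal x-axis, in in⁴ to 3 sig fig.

Decompose the section into non-overlapping parts with the origin at the bottom-left of its bounding rectangle.
Flange: 8.4 × 1.1, A = 9.24 in², y = 3.75 in, Ī = 0.9317 in⁴.
Web: 0.4 × 3.2, A = 1.28 in², y = 1.6 in, Ī = 1.0923 in⁴.
Centroid: ȳ = ΣA·y / ΣA = 3.4884 in.
Transfer each piece to the centroidal x-axis using Ī + A·d² with d = y − 3.4884:
  flange: d = 0.2616 in → contributes +1.564 in⁴
  web: d = -1.8884 in → contributes +5.6568 in⁴
Total I = 7.2209 in⁴.

I_xx ≈ 7.22 in⁴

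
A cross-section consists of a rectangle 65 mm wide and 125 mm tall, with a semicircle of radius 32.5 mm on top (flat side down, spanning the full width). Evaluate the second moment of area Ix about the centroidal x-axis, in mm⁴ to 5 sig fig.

Ix ≈ 1.8722 × 10⁷ mm⁴

Treat the section as a set of non-overlapping primitives; coordinates are from the bounding-box lower-left.
Rectangular body: 65 × 125, A = 8 125 mm², y = 62.5 mm, Ī = 10 579 427 mm⁴.
Semicircular cap: semicircle r = 32.5, A = 1659.154 mm², y = 138.7934 mm, Ī = 122451.9 mm⁴.
Centroid: ȳ = ΣA·y / ΣA = 75.4375 mm.
Transfer each piece to the centroidal x-axis using Ī + A·d² with d = y − 75.4375:
  rectangular body: d = -12.9375 mm → contributes +11 939 381 mm⁴
  semicircular cap: d = 63.35593 mm → contributes +6 782 250 mm⁴
Total I = 18 721 632 mm⁴.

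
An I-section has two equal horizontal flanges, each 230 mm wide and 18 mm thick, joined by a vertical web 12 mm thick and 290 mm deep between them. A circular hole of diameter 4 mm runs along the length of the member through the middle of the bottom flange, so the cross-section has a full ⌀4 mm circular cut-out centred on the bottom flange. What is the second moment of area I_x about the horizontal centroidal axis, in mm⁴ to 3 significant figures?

I_x ≈ 2.21 × 10⁸ mm⁴

Split into non-overlapping primitives; take the origin at the lower-left of the bounding box.
Bottom flange: 230 × 18, A = 4 140 mm², y = 9 mm, Ī = 111 780 mm⁴.
Web: 12 × 290, A = 3 480 mm², y = 163 mm, Ī = 24 389 000 mm⁴.
Top flange: 230 × 18, A = 4 140 mm², y = 317 mm, Ī = 111 780 mm⁴.
Hole (subtracted): ⌀4, A = 12.566 mm², y = 9 mm, Ī = 12.566 mm⁴.
Centroid: ȳ = ΣA·y / ΣA = 163.16 mm.
Transfer each piece to the horizontal centroidal axis using Ī + A·d² with d = y − 163.16:
  bottom flange: d = -154.16 mm → contributes +98 506 190 mm⁴
  web: d = -0.16474 mm → contributes +24 389 094 mm⁴
  top flange: d = 153.84 mm → contributes +98 086 075 mm⁴
  hole: d = -154.16 mm → contributes −298 675 mm⁴
Total I = 220 682 685 mm⁴.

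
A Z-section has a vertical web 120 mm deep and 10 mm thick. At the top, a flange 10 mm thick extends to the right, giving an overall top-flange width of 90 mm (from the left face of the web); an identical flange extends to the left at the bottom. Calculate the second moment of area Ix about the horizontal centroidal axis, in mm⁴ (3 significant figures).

Ix ≈ 6.29 × 10⁶ mm⁴

Treat the section as a set of non-overlapping primitives; coordinates are from the bounding-box lower-left.
Web: 10 × 120, A = 1 200 mm², y = 60 mm, Ī = 1 440 000 mm⁴.
Top flange (beyond web): 80 × 10, A = 800 mm², y = 115 mm, Ī = 6666.7 mm⁴.
Bottom flange (beyond web): 80 × 10, A = 800 mm², y = 5 mm, Ī = 6666.7 mm⁴.
Centroid: ȳ = ΣA·y / ΣA = 60 mm.
Transfer each piece to the horizontal centroidal axis using Ī + A·d² with d = y − 60:
  web: d = 0 mm → contributes +1 440 000 mm⁴
  top flange (beyond web): d = 55 mm → contributes +2 426 667 mm⁴
  bottom flange (beyond web): d = -55 mm → contributes +2 426 667 mm⁴
Total I = 6 293 333 mm⁴.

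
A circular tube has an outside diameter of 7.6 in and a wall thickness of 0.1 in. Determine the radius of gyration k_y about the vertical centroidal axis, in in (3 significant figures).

Treat the section as a set of non-overlapping primitives; coordinates are from the bounding-box lower-left.
Outer circle: ⌀7.6, A = 45.365 in², x = 3.8 in, Ī = 163.77 in⁴.
Bore (subtracted): ⌀7.4, A = 43.008 in², x = 3.8 in, Ī = 147.2 in⁴.
By symmetry the centroid is at mid-width, x̄ = 3.8 in.
All pieces are centred on the vertical centroidal axis, so I = ΣĪ (holes subtracted) = 16.57 in⁴.
Radius of gyration: k = √(I/A) = √(16.57 / 2.3562) = 2.6519 in.

k_y ≈ 2.65 in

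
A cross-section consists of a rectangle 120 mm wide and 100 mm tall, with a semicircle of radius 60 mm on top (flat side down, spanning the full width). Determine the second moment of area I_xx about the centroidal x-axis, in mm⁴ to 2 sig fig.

I_xx ≈ 3.3 × 10⁷ mm⁴

Break the section into simple shapes (no overlaps), measuring from the bottom-left corner of the bounding box.
Rectangular body: 120 × 100, A = 12 000 mm², y = 50 mm, Ī = 10 000 000 mm⁴.
Semicircular cap: semicircle r = 60, A = 5 655 mm², y = 125.5 mm, Ī = 1 422 450 mm⁴.
Centroid: ȳ = ΣA·y / ΣA = 74.17 mm.
Transfer each piece to the centroidal x-axis using Ī + A·d² with d = y − 74.17:
  rectangular body: d = -24.17 mm → contributes +17 011 095 mm⁴
  semicircular cap: d = 51.29 mm → contributes +16 300 456 mm⁴
Total I = 33 311 551 mm⁴.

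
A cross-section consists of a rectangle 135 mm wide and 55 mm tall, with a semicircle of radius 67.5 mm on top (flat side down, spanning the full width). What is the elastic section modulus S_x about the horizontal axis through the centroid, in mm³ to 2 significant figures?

S_x ≈ 2.3 × 10⁵ mm³

Split into non-overlapping primitives; take the origin at the lower-left of the bounding box.
Rectangular body: 135 × 55, A = 7 425 mm², y = 27.5 mm, Ī = 1 871 719 mm⁴.
Semicircular cap: semicircle r = 67.5, A = 7 157 mm², y = 83.65 mm, Ī = 2 278 490 mm⁴.
Centroid: ȳ = ΣA·y / ΣA = 55.06 mm.
Transfer each piece to the horizontal axis through the centroid using Ī + A·d² with d = y − 55.06:
  rectangular body: d = -27.56 mm → contributes +7 510 530 mm⁴
  semicircular cap: d = 28.59 mm → contributes +8 128 499 mm⁴
Total I = 15 639 029 mm⁴.
Extreme fibre distance c = 67.44 mm; S = I/c = 231 888 mm³.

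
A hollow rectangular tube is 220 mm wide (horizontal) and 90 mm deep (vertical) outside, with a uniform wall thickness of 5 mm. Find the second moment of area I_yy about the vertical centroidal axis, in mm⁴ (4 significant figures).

I_yy ≈ 1.812 × 10⁷ mm⁴

Decompose the section into non-overlapping parts with the origin at the bottom-left of its bounding rectangle.
Outer rectangle: 220 × 90, A = 19 800 mm², x = 110 mm, Ī = 79 860 000 mm⁴.
Inner void (subtracted): 210 × 80, A = 16 800 mm², x = 110 mm, Ī = 61 740 000 mm⁴.
By symmetry the centroid is at mid-width, x̄ = 110 mm.
All pieces are centred on the vertical centroidal axis, so I = ΣĪ (holes subtracted) = 18 120 000 mm⁴.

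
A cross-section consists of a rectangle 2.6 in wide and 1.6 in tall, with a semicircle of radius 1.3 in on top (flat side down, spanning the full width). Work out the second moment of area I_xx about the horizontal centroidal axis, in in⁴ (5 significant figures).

Break the section into simple shapes (no overlaps), measuring from the bottom-left corner of the bounding box.
Rectangular body: 2.6 × 1.6, A = 4.16 in², y = 0.8 in, Ī = 0.8874667 in⁴.
Semicircular cap: semicircle r = 1.3, A = 2.654646 in², y = 2.151737 in, Ī = 0.3134769 in⁴.
Centroid: ȳ = ΣA·y / ΣA = 1.326569 in.
Transfer each piece to the horizontal centroidal axis using Ī + A·d² with d = y − 1.326569:
  rectangular body: d = -0.5265693 in → contributes +2.040932 in⁴
  semicircular cap: d = 0.8251678 in → contributes +2.12103 in⁴
Total I = 4.161962 in⁴.

I_xx ≈ 4.1620 in⁴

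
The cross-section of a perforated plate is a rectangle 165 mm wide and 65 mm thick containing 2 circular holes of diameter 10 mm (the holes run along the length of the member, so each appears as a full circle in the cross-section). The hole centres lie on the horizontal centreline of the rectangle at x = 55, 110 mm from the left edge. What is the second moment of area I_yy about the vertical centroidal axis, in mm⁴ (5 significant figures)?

I_yy ≈ 2.4213 × 10⁷ mm⁴

Split into non-overlapping primitives; take the origin at the lower-left of the bounding box.
Plate: 165 × 65, A = 10 725 mm², x = 82.5 mm, Ī = 24 332 344 mm⁴.
Hole 1 (subtracted): ⌀10, A = 78.53982 mm², x = 55 mm, Ī = 490.8739 mm⁴.
Hole 2 (subtracted): ⌀10, A = 78.53982 mm², x = 110 mm, Ī = 490.8739 mm⁴.
By symmetry the centroid is at mid-width, x̄ = 82.5 mm.
Transfer each piece to the vertical centroidal axis using Ī + A·d² with d = x − 82.5:
  plate: d = 0 mm → contributes +24 332 344 mm⁴
  hole 1: d = -27.5 mm → contributes −59886.61 mm⁴
  hole 2: d = 27.5 mm → contributes −59886.61 mm⁴
Total I = 24 212 571 mm⁴.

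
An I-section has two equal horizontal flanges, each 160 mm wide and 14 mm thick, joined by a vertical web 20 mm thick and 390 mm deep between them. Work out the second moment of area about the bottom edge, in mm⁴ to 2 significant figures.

I_base ≈ 8.2 × 10⁸ mm⁴

Break the section into simple shapes (no overlaps), measuring from the bottom-left corner of the bounding box.
Bottom flange: 160 × 14, A = 2 240 mm², y = 7 mm, Ī = 36 587 mm⁴.
Web: 20 × 390, A = 7 800 mm², y = 209 mm, Ī = 98 865 000 mm⁴.
Top flange: 160 × 14, A = 2 240 mm², y = 411 mm, Ī = 36 587 mm⁴.
Transfer each piece to the bottom edge using Ī + A·d² with d = y − 0:
  bottom flange: d = 7 mm → contributes +146 347 mm⁴
  web: d = 209 mm → contributes +439 576 800 mm⁴
  top flange: d = 411 mm → contributes +378 419 627 mm⁴
Total I = 818 142 773 mm⁴.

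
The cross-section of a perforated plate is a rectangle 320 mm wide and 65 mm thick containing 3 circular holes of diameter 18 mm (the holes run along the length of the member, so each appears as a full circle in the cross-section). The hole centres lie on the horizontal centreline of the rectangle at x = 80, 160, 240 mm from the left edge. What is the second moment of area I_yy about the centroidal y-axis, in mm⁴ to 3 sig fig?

I_yy ≈ 1.74 × 10⁸ mm⁴

Decompose the section into non-overlapping parts with the origin at the bottom-left of its bounding rectangle.
Plate: 320 × 65, A = 20 800 mm², x = 160 mm, Ī = 177 493 333 mm⁴.
Hole 1 (subtracted): ⌀18, A = 254.47 mm², x = 80 mm, Ī = 5 153 mm⁴.
Hole 2 (subtracted): ⌀18, A = 254.47 mm², x = 160 mm, Ī = 5 153 mm⁴.
Hole 3 (subtracted): ⌀18, A = 254.47 mm², x = 240 mm, Ī = 5 153 mm⁴.
By symmetry the centroid is at mid-width, x̄ = 160 mm.
Transfer each piece to the centroidal y-axis using Ī + A·d² with d = x − 160:
  plate: d = 0 mm → contributes +177 493 333 mm⁴
  hole 1: d = -80 mm → contributes −1 633 755 mm⁴
  hole 2: d = 0 mm → contributes −5 153 mm⁴
  hole 3: d = 80 mm → contributes −1 633 755 mm⁴
Total I = 174 220 671 mm⁴.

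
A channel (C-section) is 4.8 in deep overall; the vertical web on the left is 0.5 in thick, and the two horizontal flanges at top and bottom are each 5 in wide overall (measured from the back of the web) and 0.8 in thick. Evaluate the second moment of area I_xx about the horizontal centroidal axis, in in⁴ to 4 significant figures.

I_xx ≈ 33.79 in⁴

Split into non-overlapping primitives; take the origin at the lower-left of the bounding box.
Web: 0.5 × 4.8, A = 2.4 in², y = 2.4 in, Ī = 4.608 in⁴.
Top flange (beyond web): 4.5 × 0.8, A = 3.6 in², y = 4.4 in, Ī = 0.192 in⁴.
Bottom flange (beyond web): 4.5 × 0.8, A = 3.6 in², y = 0.4 in, Ī = 0.192 in⁴.
By symmetry the centroid is at mid-height, ȳ = 2.4 in.
Transfer each piece to the horizontal centroidal axis using Ī + A·d² with d = y − 2.4:
  web: d = 0 in → contributes +4.608 in⁴
  top flange (beyond web): d = 2 in → contributes +14.592 in⁴
  bottom flange (beyond web): d = -2 in → contributes +14.592 in⁴
Total I = 33.792 in⁴.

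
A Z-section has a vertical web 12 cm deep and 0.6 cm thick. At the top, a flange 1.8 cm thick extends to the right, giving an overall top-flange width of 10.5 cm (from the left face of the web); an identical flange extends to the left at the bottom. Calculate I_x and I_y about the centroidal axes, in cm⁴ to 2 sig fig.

I_x ≈ 1000 cm⁴, I_y ≈ 1300 cm⁴

Treat the section as a set of non-overlapping primitives; coordinates are from the bounding-box lower-left.
Web: 0.6 × 12, A = 7.2 cm², y = 6 cm, Ī = 86.4 cm⁴.
Top flange (beyond web): 9.9 × 1.8, A = 17.82 cm², y = 11.1 cm, Ī = 4.811 cm⁴.
Bottom flange (beyond web): 9.9 × 1.8, A = 17.82 cm², y = 0.9 cm, Ī = 4.811 cm⁴.
Centroid: ȳ = ΣA·y / ΣA = 6 cm.
Transfer each piece to the centroidal x-axis using Ī + A·d² with d = y − 6:
  web: d = 0 cm → contributes +86.4 cm⁴
  top flange (beyond web): d = 5.1 cm → contributes +468.3 cm⁴
  bottom flange (beyond web): d = -5.1 cm → contributes +468.3 cm⁴
Total I = 1 023 cm⁴.
For the y-axis: x̄ = 10.2 cm.
Repeating about the centroidal y-axis gives I_y = 1 274 cm⁴.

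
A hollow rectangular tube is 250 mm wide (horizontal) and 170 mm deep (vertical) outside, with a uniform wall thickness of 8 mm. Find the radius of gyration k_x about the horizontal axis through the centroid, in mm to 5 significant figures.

k_x ≈ 69.402 mm

Split into non-overlapping primitives; take the origin at the lower-left of the bounding box.
Outer rectangle: 250 × 170, A = 42 500 mm², y = 85 mm, Ī = 102 354 167 mm⁴.
Inner void (subtracted): 234 × 154, A = 36 036 mm², y = 85 mm, Ī = 71 219 148 mm⁴.
By symmetry the centroid is at mid-height, ȳ = 85 mm.
All pieces are centred on the horizontal axis through the centroid, so I = ΣĪ (holes subtracted) = 31 135 019 mm⁴.
Radius of gyration: k = √(I/A) = √(31 135 019 / 6 464) = 69.4023 mm.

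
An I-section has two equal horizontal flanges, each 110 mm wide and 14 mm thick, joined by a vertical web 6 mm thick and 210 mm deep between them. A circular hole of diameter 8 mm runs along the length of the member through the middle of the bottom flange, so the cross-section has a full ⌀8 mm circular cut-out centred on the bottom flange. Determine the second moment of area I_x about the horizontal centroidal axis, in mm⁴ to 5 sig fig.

I_x ≈ 4.2678 × 10⁷ mm⁴

Split into non-overlapping primitives; take the origin at the lower-left of the bounding box.
Bottom flange: 110 × 14, A = 1 540 mm², y = 7 mm, Ī = 25153.33 mm⁴.
Web: 6 × 210, A = 1 260 mm², y = 119 mm, Ī = 4 630 500 mm⁴.
Top flange: 110 × 14, A = 1 540 mm², y = 231 mm, Ī = 25153.33 mm⁴.
Hole (subtracted): ⌀8, A = 50.26548 mm², y = 7 mm, Ī = 201.0619 mm⁴.
Centroid: ȳ = ΣA·y / ΣA = 120.3124 mm.
Transfer each piece to the horizontal centroidal axis using Ī + A·d² with d = y − 120.3124:
  bottom flange: d = -113.3124 mm → contributes +19 798 282 mm⁴
  web: d = -1.312374 mm → contributes +4 632 670 mm⁴
  top flange: d = 110.6876 mm → contributes +18 892 849 mm⁴
  hole: d = -113.3124 mm → contributes −645594.5 mm⁴
Total I = 42 678 207 mm⁴.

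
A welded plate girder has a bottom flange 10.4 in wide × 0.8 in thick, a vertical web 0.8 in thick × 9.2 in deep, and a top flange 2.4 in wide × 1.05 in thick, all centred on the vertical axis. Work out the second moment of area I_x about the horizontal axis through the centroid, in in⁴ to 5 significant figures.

Break the section into simple shapes (no overlaps), measuring from the bottom-left corner of the bounding box.
Bottom plate: 10.4 × 0.8, A = 8.32 in², y = 0.4 in, Ī = 0.4437333 in⁴.
Web plate: 0.8 × 9.2, A = 7.36 in², y = 5.4 in, Ī = 51.91253 in⁴.
Top plate: 2.4 × 1.05, A = 2.52 in², y = 10.525 in, Ī = 0.231525 in⁴.
Centroid: ȳ = ΣA·y / ΣA = 3.823901 in.
Transfer each piece to the horizontal axis through the centroid using Ī + A·d² with d = y − 3.823901:
  bottom plate: d = -3.423901 in → contributes +97.97991 in⁴
  web plate: d = 1.576099 in → contributes +70.19542 in⁴
  top plate: d = 6.701099 in → contributes +113.3914 in⁴
Total I = 281.5668 in⁴.

I_x ≈ 281.57 in⁴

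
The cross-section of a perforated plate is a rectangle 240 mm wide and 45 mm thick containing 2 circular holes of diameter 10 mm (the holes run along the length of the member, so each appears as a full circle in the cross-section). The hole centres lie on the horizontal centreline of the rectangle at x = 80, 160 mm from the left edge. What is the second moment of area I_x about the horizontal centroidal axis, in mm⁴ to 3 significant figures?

I_x ≈ 1.82 × 10⁶ mm⁴

Break the section into simple shapes (no overlaps), measuring from the bottom-left corner of the bounding box.
Plate: 240 × 45, A = 10 800 mm², y = 22.5 mm, Ī = 1 822 500 mm⁴.
Hole 1 (subtracted): ⌀10, A = 78.54 mm², y = 22.5 mm, Ī = 490.87 mm⁴.
Hole 2 (subtracted): ⌀10, A = 78.54 mm², y = 22.5 mm, Ī = 490.87 mm⁴.
By symmetry the centroid is at mid-height, ȳ = 22.5 mm.
All pieces are centred on the horizontal centroidal axis, so I = ΣĪ (holes subtracted) = 1 821 518 mm⁴.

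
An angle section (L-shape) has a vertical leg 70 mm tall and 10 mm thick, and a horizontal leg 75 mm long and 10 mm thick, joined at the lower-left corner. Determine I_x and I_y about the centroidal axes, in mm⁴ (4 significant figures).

Break the section into simple shapes (no overlaps), measuring from the bottom-left corner of the bounding box.
Vertical leg: 10 × 70, A = 700 mm², y = 35 mm, Ī = 285 833 mm⁴.
Horizontal leg (remainder): 65 × 10, A = 650 mm², y = 5 mm, Ī = 5416.67 mm⁴.
Centroid: ȳ = ΣA·y / ΣA = 20.5556 mm.
Transfer each piece to the centroidal x-axis using Ī + A·d² with d = y − 20.5556:
  vertical leg: d = 14.4444 mm → contributes +431 883 mm⁴
  horizontal leg (remainder): d = -15.5556 mm → contributes +162 701 mm⁴
Total I = 594 583 mm⁴.
For the y-axis: x̄ = 23.0556 mm.
Repeating about the centroidal y-axis gives I_y = 708 646 mm⁴.

I_x ≈ 5.946 × 10⁵ mm⁴, I_y ≈ 7.086 × 10⁵ mm⁴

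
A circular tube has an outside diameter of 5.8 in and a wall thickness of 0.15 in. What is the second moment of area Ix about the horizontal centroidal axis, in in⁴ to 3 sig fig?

Break the section into simple shapes (no overlaps), measuring from the bottom-left corner of the bounding box.
Outer circle: ⌀5.8, A = 26.421 in², y = 2.9 in, Ī = 55.55 in⁴.
Bore (subtracted): ⌀5.5, A = 23.758 in², y = 2.9 in, Ī = 44.918 in⁴.
By symmetry the centroid is at mid-height, ȳ = 2.9 in.
All pieces are centred on the horizontal centroidal axis, so I = ΣĪ (holes subtracted) = 10.632 in⁴.

Ix ≈ 10.6 in⁴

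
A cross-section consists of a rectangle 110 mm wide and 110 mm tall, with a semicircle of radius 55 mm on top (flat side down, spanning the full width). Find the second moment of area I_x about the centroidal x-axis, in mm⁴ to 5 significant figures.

Decompose the section into non-overlapping parts with the origin at the bottom-left of its bounding rectangle.
Rectangular body: 110 × 110, A = 12 100 mm², y = 55 mm, Ī = 12 200 833 mm⁴.
Semicircular cap: semicircle r = 55, A = 4751.659 mm², y = 133.3427 mm, Ī = 1 004 345 mm⁴.
Centroid: ȳ = ΣA·y / ΣA = 77.09028 mm.
Transfer each piece to the centroidal x-axis using Ī + A·d² with d = y − 77.09028:
  rectangular body: d = -22.09028 mm → contributes +18 105 398 mm⁴
  semicircular cap: d = 56.25244 mm → contributes +16 040 196 mm⁴
Total I = 34 145 595 mm⁴.

I_x ≈ 3.4146 × 10⁷ mm⁴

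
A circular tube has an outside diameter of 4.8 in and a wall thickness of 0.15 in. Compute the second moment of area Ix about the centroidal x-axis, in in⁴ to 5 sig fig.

Ix ≈ 5.9287 in⁴

Decompose the section into non-overlapping parts with the origin at the bottom-left of its bounding rectangle.
Outer circle: ⌀4.8, A = 18.09557 in², y = 2.4 in, Ī = 26.05763 in⁴.
Bore (subtracted): ⌀4.5, A = 15.90431 in², y = 2.4 in, Ī = 20.1289 in⁴.
By symmetry the centroid is at mid-height, ȳ = 2.4 in.
All pieces are centred on the centroidal x-axis, so I = ΣĪ (holes subtracted) = 5.92873 in⁴.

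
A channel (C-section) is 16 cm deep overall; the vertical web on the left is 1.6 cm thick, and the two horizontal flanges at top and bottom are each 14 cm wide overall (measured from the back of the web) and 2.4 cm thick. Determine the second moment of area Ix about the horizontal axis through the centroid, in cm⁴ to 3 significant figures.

Treat the section as a set of non-overlapping primitives; coordinates are from the bounding-box lower-left.
Web: 1.6 × 16, A = 25.6 cm², y = 8 cm, Ī = 546.13 cm⁴.
Top flange (beyond web): 12.4 × 2.4, A = 29.76 cm², y = 14.8 cm, Ī = 14.285 cm⁴.
Bottom flange (beyond web): 12.4 × 2.4, A = 29.76 cm², y = 1.2 cm, Ī = 14.285 cm⁴.
By symmetry the centroid is at mid-height, ȳ = 8 cm.
Transfer each piece to the horizontal axis through the centroid using Ī + A·d² with d = y − 8:
  web: d = 0 cm → contributes +546.13 cm⁴
  top flange (beyond web): d = 6.8 cm → contributes +1390.4 cm⁴
  bottom flange (beyond web): d = -6.8 cm → contributes +1390.4 cm⁴
Total I = 3326.9 cm⁴.

Ix ≈ 3330 cm⁴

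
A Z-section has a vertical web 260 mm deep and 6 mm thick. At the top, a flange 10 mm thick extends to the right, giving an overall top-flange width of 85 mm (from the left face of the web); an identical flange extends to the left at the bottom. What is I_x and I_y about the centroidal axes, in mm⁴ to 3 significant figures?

Treat the section as a set of non-overlapping primitives; coordinates are from the bounding-box lower-left.
Web: 6 × 260, A = 1 560 mm², y = 130 mm, Ī = 8 788 000 mm⁴.
Top flange (beyond web): 79 × 10, A = 790 mm², y = 255 mm, Ī = 6583.3 mm⁴.
Bottom flange (beyond web): 79 × 10, A = 790 mm², y = 5 mm, Ī = 6583.3 mm⁴.
Centroid: ȳ = ΣA·y / ΣA = 130 mm.
Transfer each piece to the centroidal x-axis using Ī + A·d² with d = y − 130:
  web: d = 0 mm → contributes +8 788 000 mm⁴
  top flange (beyond web): d = 125 mm → contributes +12 350 333 mm⁴
  bottom flange (beyond web): d = -125 mm → contributes +12 350 333 mm⁴
Total I = 33 488 667 mm⁴.
For the y-axis: x̄ = 82 mm.
Repeating about the centroidal y-axis gives I_y = 3 680 287 mm⁴.

I_x ≈ 3.35 × 10⁷ mm⁴, I_y ≈ 3.68 × 10⁶ mm⁴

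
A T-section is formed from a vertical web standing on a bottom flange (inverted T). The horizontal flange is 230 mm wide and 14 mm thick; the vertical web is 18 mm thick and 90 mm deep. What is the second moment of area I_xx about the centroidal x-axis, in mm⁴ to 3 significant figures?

I_xx ≈ 4.06 × 10⁶ mm⁴

Decompose the section into non-overlapping parts with the origin at the bottom-left of its bounding rectangle.
Flange: 230 × 14, A = 3 220 mm², y = 7 mm, Ī = 52 593 mm⁴.
Web: 18 × 90, A = 1 620 mm², y = 59 mm, Ī = 1 093 500 mm⁴.
Centroid: ȳ = ΣA·y / ΣA = 24.405 mm.
Transfer each piece to the centroidal x-axis using Ī + A·d² with d = y − 24.405:
  flange: d = -17.405 mm → contributes +1 028 036 mm⁴
  web: d = 34.595 mm → contributes +3 032 343 mm⁴
Total I = 4 060 380 mm⁴.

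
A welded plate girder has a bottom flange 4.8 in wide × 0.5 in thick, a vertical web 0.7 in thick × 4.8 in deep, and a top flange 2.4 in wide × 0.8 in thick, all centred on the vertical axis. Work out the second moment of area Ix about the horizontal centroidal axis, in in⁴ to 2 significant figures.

Ix ≈ 38 in⁴

Treat the section as a set of non-overlapping primitives; coordinates are from the bounding-box lower-left.
Bottom plate: 4.8 × 0.5, A = 2.4 in², y = 0.25 in, Ī = 0.05 in⁴.
Web plate: 0.7 × 4.8, A = 3.36 in², y = 2.9 in, Ī = 6.451 in⁴.
Top plate: 2.4 × 0.8, A = 1.92 in², y = 5.7 in, Ī = 0.1024 in⁴.
Centroid: ȳ = ΣA·y / ΣA = 2.772 in.
Transfer each piece to the horizontal centroidal axis using Ī + A·d² with d = y − 2.772:
  bottom plate: d = -2.522 in → contributes +15.31 in⁴
  web plate: d = 0.1281 in → contributes +6.506 in⁴
  top plate: d = 2.928 in → contributes +16.56 in⁴
Total I = 38.38 in⁴.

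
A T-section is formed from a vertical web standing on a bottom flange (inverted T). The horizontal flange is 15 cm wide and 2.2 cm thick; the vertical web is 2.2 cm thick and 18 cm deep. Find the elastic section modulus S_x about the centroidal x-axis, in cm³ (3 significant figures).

S_x ≈ 215 cm³

Split into non-overlapping primitives; take the origin at the lower-left of the bounding box.
Flange: 15 × 2.2, A = 33 cm², y = 1.1 cm, Ī = 13.31 cm⁴.
Web: 2.2 × 18, A = 39.6 cm², y = 11.2 cm, Ī = 1069.2 cm⁴.
Centroid: ȳ = ΣA·y / ΣA = 6.6091 cm.
Transfer each piece to the centroidal x-axis using Ī + A·d² with d = y − 6.6091:
  flange: d = -5.5091 cm → contributes +1014.9 cm⁴
  web: d = 4.5909 cm → contributes +1903.8 cm⁴
Total I = 2918.7 cm⁴.
Extreme fibre distance c = 13.591 cm; S = I/c = 214.75 cm³.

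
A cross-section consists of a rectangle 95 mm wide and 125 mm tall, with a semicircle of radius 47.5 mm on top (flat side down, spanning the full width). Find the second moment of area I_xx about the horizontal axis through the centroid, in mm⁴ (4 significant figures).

Decompose the section into non-overlapping parts with the origin at the bottom-left of its bounding rectangle.
Rectangular body: 95 × 125, A = 11 875 mm², y = 62.5 mm, Ī = 15 462 240 mm⁴.
Semicircular cap: semicircle r = 47.5, A = 3544.11 mm², y = 145.16 mm, Ī = 558 736 mm⁴.
Centroid: ȳ = ΣA·y / ΣA = 81.4995 mm.
Transfer each piece to the horizontal axis through the centroid using Ī + A·d² with d = y − 81.4995:
  rectangular body: d = -18.9995 mm → contributes +19 748 871 mm⁴
  semicircular cap: d = 63.6602 mm → contributes +14 921 652 mm⁴
Total I = 34 670 523 mm⁴.

I_xx ≈ 3.467 × 10⁷ mm⁴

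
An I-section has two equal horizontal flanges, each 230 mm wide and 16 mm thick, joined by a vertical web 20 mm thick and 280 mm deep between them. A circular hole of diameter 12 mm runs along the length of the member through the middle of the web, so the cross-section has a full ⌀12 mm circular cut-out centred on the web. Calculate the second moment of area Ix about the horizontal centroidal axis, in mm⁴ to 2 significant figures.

Ix ≈ 2.0 × 10⁸ mm⁴

Treat the section as a set of non-overlapping primitives; coordinates are from the bounding-box lower-left.
Bottom flange: 230 × 16, A = 3 680 mm², y = 8 mm, Ī = 78 507 mm⁴.
Web: 20 × 280, A = 5 600 mm², y = 156 mm, Ī = 36 586 667 mm⁴.
Top flange: 230 × 16, A = 3 680 mm², y = 304 mm, Ī = 78 507 mm⁴.
Hole (subtracted): ⌀12, A = 113.1 mm², y = 156 mm, Ī = 1 018 mm⁴.
By symmetry the centroid is at mid-height, ȳ = 156 mm.
Transfer each piece to the horizontal centroidal axis using Ī + A·d² with d = y − 156:
  bottom flange: d = -148 mm → contributes +80 685 227 mm⁴
  web: d = 0 mm → contributes +36 586 667 mm⁴
  top flange: d = 148 mm → contributes +80 685 227 mm⁴
  hole: d = 0 mm → contributes −1 018 mm⁴
Total I = 197 956 102 mm⁴.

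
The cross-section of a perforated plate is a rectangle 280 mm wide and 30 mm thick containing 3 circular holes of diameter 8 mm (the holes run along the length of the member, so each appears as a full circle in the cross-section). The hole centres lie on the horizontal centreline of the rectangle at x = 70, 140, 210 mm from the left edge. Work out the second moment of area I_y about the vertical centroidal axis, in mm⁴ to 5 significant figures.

Break the section into simple shapes (no overlaps), measuring from the bottom-left corner of the bounding box.
Plate: 280 × 30, A = 8 400 mm², x = 140 mm, Ī = 54 880 000 mm⁴.
Hole 1 (subtracted): ⌀8, A = 50.26548 mm², x = 70 mm, Ī = 201.0619 mm⁴.
Hole 2 (subtracted): ⌀8, A = 50.26548 mm², x = 140 mm, Ī = 201.0619 mm⁴.
Hole 3 (subtracted): ⌀8, A = 50.26548 mm², x = 210 mm, Ī = 201.0619 mm⁴.
By symmetry the centroid is at mid-width, x̄ = 140 mm.
Transfer each piece to the vertical centroidal axis using Ī + A·d² with d = x − 140:
  plate: d = 0 mm → contributes +54 880 000 mm⁴
  hole 1: d = -70 mm → contributes −246501.9 mm⁴
  hole 2: d = 0 mm → contributes −201.0619 mm⁴
  hole 3: d = 70 mm → contributes −246501.9 mm⁴
Total I = 54 386 795 mm⁴.

I_y ≈ 5.4387 × 10⁷ mm⁴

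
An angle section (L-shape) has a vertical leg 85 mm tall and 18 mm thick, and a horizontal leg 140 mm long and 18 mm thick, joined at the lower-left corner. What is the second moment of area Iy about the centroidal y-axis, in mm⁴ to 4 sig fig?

Iy ≈ 7.184 × 10⁶ mm⁴

Treat the section as a set of non-overlapping primitives; coordinates are from the bounding-box lower-left.
Vertical leg: 18 × 85, A = 1 530 mm², x = 9 mm, Ī = 41 310 mm⁴.
Horizontal leg (remainder): 122 × 18, A = 2 196 mm², x = 79 mm, Ī = 2 723 772 mm⁴.
Centroid: x̄ = ΣA·x / ΣA = 50.256 mm.
Transfer each piece to the centroidal y-axis using Ī + A·d² with d = x − 50.256:
  vertical leg: d = -41.256 mm → contributes +2 645 463 mm⁴
  horizontal leg (remainder): d = 28.744 mm → contributes +4 538 141 mm⁴
Total I = 7 183 604 mm⁴.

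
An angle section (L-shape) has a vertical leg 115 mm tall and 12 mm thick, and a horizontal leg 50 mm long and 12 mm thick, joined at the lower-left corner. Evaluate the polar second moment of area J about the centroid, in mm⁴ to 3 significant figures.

J ≈ 2.72 × 10⁶ mm⁴

Split into non-overlapping primitives; take the origin at the lower-left of the bounding box.
Vertical leg: 12 × 115, A = 1 380 mm², y = 57.5 mm, Ī = 1 520 875 mm⁴.
Horizontal leg (remainder): 38 × 12, A = 456 mm², y = 6 mm, Ī = 5 472 mm⁴.
Centroid: ȳ = ΣA·y / ΣA = 44.709 mm.
Transfer each piece to the centroidal x-axis using Ī + A·d² with d = y − 44.709:
  vertical leg: d = 12.791 mm → contributes +1 746 651 mm⁴
  horizontal leg (remainder): d = -38.709 mm → contributes +688 742 mm⁴
Total I = 2 435 393 mm⁴.
For the y-axis: x̄ = 12.209 mm.
Repeating about the centroidal y-axis gives I_y = 285 648 mm⁴.
Polar second moment: J = I_x + I_y = 2 721 040 mm⁴.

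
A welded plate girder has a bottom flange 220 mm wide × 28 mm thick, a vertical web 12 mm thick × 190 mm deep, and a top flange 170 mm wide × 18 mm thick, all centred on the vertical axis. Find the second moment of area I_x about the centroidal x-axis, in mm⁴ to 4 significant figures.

I_x ≈ 1.028 × 10⁸ mm⁴

Break the section into simple shapes (no overlaps), measuring from the bottom-left corner of the bounding box.
Bottom plate: 220 × 28, A = 6 160 mm², y = 14 mm, Ī = 402 453 mm⁴.
Web plate: 12 × 190, A = 2 280 mm², y = 123 mm, Ī = 6 859 000 mm⁴.
Top plate: 170 × 18, A = 3 060 mm², y = 227 mm, Ī = 82 620 mm⁴.
Centroid: ȳ = ΣA·y / ΣA = 92.287 mm.
Transfer each piece to the centroidal x-axis using Ī + A·d² with d = y − 92.287:
  bottom plate: d = -78.287 mm → contributes +38 156 154 mm⁴
  web plate: d = 30.713 mm → contributes +9 009 704 mm⁴
  top plate: d = 134.713 mm → contributes +55 614 288 mm⁴
Total I = 102 780 146 mm⁴.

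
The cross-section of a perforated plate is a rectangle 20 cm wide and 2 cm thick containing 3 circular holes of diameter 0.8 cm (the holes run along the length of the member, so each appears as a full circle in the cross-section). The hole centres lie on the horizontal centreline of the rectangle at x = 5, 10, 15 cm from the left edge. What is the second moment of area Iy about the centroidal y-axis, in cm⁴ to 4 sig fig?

Iy ≈ 1308 cm⁴

Split into non-overlapping primitives; take the origin at the lower-left of the bounding box.
Plate: 20 × 2, A = 40 cm², x = 10 cm, Ī = 1333.33 cm⁴.
Hole 1 (subtracted): ⌀0.8, A = 0.502655 cm², x = 5 cm, Ī = 0.0201062 cm⁴.
Hole 2 (subtracted): ⌀0.8, A = 0.502655 cm², x = 10 cm, Ī = 0.0201062 cm⁴.
Hole 3 (subtracted): ⌀0.8, A = 0.502655 cm², x = 15 cm, Ī = 0.0201062 cm⁴.
By symmetry the centroid is at mid-width, x̄ = 10 cm.
Transfer each piece to the centroidal y-axis using Ī + A·d² with d = x − 10:
  plate: d = 0 cm → contributes +1333.33 cm⁴
  hole 1: d = -5 cm → contributes −12.5865 cm⁴
  hole 2: d = 0 cm → contributes −0.0201062 cm⁴
  hole 3: d = 5 cm → contributes −12.5865 cm⁴
Total I = 1308.14 cm⁴.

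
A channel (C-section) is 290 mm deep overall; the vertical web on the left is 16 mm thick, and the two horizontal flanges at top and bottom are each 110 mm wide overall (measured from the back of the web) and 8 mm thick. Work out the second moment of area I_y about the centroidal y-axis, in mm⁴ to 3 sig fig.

I_y ≈ 4.64 × 10⁶ mm⁴

Break the section into simple shapes (no overlaps), measuring from the bottom-left corner of the bounding box.
Web: 16 × 290, A = 4 640 mm², x = 8 mm, Ī = 98 987 mm⁴.
Top flange (beyond web): 94 × 8, A = 752 mm², x = 63 mm, Ī = 553 723 mm⁴.
Bottom flange (beyond web): 94 × 8, A = 752 mm², x = 63 mm, Ī = 553 723 mm⁴.
Centroid: x̄ = ΣA·x / ΣA = 21.464 mm.
Transfer each piece to the centroidal y-axis using Ī + A·d² with d = x − 21.464:
  web: d = -13.464 mm → contributes +940 065 mm⁴
  top flange (beyond web): d = 41.536 mm → contributes +1 851 131 mm⁴
  bottom flange (beyond web): d = 41.536 mm → contributes +1 851 131 mm⁴
Total I = 4 642 328 mm⁴.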